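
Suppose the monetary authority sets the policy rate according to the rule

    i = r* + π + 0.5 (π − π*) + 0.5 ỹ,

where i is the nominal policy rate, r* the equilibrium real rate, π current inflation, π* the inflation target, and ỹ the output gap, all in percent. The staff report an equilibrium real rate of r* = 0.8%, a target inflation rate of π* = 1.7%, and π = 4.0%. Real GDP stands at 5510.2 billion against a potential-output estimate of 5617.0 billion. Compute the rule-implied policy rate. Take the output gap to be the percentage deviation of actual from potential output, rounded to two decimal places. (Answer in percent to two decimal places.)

Output gap = 100 × (5510.2 − 5617.0) / 5617.0 = -1.90%.
i = 0.80 + 4.00 + 0.5 × (4.00 − 1.70) + 0.5 × (-1.90)
   = 0.80 + 4 + 1.15 − 0.95 = 5.00

5.00%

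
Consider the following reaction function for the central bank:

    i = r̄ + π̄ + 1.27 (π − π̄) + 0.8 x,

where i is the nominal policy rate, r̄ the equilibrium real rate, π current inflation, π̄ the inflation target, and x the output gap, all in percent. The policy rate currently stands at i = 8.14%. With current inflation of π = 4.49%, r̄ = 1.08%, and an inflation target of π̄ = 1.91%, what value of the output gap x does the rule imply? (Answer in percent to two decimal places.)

0.8 x = 8.14 − 1.08 − 1.91 − 1.27 × (4.49 − 1.91) = 1.8734
x = 1.8734 / 0.8 = 2.34

2.34%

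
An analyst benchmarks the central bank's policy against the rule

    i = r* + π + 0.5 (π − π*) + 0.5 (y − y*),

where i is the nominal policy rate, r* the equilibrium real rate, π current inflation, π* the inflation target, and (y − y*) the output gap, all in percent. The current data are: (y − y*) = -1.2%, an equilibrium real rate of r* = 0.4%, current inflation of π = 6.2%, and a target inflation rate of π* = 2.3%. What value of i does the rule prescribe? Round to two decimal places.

i = 0.4 + 6.2 + 0.5 × (6.2 − 2.3) + 0.5 × (-1.2)
   = 0.4 + 6.2 + 1.95 − 0.6 = 7.95

7.95%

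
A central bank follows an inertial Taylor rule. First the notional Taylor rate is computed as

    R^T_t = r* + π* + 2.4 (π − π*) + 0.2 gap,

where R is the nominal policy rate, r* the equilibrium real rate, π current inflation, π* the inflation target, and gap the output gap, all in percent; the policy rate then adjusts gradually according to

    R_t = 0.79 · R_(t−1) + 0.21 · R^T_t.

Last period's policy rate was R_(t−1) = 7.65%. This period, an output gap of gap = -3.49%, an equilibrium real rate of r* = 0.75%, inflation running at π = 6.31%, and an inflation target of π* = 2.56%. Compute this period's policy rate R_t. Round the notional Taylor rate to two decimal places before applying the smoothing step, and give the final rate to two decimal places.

R^T_t = 0.75 + 2.56 + 2.4 × (6.31 − 2.56) + 0.2 × (-3.49)
   = 0.75 + 2.56 + 9 − 0.698 = 11.61
R_t = 0.79 × 7.65 + 0.21 × 11.61 = 6.0435 + 2.4381 = 8.48

8.48%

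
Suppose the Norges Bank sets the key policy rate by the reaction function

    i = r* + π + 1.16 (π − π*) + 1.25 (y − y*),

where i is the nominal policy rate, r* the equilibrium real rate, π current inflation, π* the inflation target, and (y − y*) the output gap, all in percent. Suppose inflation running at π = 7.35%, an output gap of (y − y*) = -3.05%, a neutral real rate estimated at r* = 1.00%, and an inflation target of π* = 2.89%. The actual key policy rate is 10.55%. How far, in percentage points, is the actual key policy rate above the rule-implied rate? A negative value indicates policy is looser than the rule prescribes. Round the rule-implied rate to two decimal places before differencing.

0.84 pp

i = 1.00 + 7.35 + 1.16 × (7.35 − 2.89) + 1.25 × (-3.05)
   = 1.00 + 7.35 + 5.1736 − 3.8125 = 9.71
Deviation = 10.55 − 9.71 = 0.84 pp.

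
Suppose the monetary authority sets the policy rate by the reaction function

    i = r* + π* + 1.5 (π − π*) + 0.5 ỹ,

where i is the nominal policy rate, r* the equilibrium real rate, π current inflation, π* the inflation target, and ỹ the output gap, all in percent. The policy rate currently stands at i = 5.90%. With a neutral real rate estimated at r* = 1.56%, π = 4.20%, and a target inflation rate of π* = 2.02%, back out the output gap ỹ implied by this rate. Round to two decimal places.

0.5 ỹ = 5.90 − 1.56 − 2.02 − 1.5 × (4.20 − 2.02) = -0.95
ỹ = -0.95 / 0.5 = -1.90

-1.90%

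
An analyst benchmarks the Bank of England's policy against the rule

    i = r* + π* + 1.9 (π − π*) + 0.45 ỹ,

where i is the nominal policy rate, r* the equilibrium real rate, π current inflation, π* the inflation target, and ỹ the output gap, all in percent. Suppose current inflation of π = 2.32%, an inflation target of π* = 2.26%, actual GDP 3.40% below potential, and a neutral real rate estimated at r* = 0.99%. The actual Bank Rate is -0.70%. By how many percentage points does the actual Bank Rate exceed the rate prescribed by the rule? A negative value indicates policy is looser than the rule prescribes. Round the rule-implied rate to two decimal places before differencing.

Output 3.40% below potential → ỹ = -3.40.
i = 0.99 + 2.26 + 1.9 × (2.32 − 2.26) + 0.45 × (-3.40)
   = 0.99 + 2.26 + 0.114 − 1.53 = 1.83
Deviation = -0.70 − 1.83 = -2.53 pp.

-2.53 pp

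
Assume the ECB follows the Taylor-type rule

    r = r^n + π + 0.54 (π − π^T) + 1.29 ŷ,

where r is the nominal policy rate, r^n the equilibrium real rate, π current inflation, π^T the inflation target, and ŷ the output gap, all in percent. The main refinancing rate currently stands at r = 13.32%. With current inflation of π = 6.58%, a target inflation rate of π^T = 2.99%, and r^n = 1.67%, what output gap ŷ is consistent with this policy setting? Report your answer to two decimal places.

1.29 ŷ = 13.32 − 1.67 − 6.58 − 0.54 × (6.58 − 2.99) = 3.1314
ŷ = 3.1314 / 1.29 = 2.43

2.43%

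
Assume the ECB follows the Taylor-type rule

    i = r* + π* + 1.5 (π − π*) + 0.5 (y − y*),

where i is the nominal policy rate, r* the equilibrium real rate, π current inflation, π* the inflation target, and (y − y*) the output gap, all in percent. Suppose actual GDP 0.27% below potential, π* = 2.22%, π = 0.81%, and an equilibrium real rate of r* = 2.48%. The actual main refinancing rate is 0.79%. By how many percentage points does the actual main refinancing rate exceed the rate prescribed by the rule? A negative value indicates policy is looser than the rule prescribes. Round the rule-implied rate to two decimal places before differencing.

-1.66 pp

Output 0.27% below potential → (y − y*) = -0.27.
i = 2.48 + 2.22 + 1.5 × (0.81 − 2.22) + 0.5 × (-0.27)
   = 2.48 + 2.22 − 2.115 − 0.135 = 2.45
Deviation = 0.79 − 2.45 = -1.66 pp.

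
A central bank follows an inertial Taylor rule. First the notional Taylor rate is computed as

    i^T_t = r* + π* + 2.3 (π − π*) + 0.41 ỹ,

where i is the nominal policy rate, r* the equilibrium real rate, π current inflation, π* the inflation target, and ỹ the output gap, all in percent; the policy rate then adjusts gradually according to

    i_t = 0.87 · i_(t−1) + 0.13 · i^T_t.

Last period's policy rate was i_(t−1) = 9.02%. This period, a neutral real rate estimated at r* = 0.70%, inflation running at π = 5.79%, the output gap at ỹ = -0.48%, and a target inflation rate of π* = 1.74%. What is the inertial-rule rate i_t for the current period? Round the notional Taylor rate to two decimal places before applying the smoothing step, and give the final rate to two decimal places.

9.35%

i^T_t = 0.70 + 1.74 + 2.3 × (5.79 − 1.74) + 0.41 × (-0.48)
   = 0.70 + 1.74 + 9.315 − 0.1968 = 11.56
i_t = 0.87 × 9.02 + 0.13 × 11.56 = 7.8474 + 1.5028 = 9.35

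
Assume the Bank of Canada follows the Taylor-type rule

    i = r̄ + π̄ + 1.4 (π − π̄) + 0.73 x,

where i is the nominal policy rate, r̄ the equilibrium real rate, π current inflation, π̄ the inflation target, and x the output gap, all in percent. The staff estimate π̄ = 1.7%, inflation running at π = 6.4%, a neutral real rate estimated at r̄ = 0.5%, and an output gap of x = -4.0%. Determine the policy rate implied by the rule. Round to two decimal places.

5.86%

i = 0.5 + 1.7 + 1.4 × (6.4 − 1.7) + 0.73 × (-4.0)
   = 0.5 + 1.7 + 6.58 − 2.92 = 5.86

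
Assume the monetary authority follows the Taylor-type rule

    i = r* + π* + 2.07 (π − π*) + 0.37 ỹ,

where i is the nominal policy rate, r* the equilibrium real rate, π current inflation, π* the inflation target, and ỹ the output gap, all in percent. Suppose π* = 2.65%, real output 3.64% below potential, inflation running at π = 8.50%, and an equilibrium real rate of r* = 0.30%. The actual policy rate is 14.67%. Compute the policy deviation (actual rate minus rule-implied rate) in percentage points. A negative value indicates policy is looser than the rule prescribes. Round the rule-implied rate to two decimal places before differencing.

Output 3.64% below potential → ỹ = -3.64.
i = 0.30 + 2.65 + 2.07 × (8.50 − 2.65) + 0.37 × (-3.64)
   = 0.30 + 2.65 + 12.1095 − 1.3468 = 13.71
Deviation = 14.67 − 13.71 = 0.96 pp.

0.96 pp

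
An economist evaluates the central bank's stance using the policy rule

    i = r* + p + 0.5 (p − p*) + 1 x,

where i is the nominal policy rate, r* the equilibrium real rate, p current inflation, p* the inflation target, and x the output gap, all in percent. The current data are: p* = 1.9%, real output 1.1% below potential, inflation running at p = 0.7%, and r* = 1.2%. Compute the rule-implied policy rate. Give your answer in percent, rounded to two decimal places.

Output 1.1% below potential → x = -1.1.
i = 1.2 + 0.7 + 0.5 × (0.7 − 1.9) + 1 × (-1.1)
   = 1.2 + 0.7 − 0.6 − 1.1 = 0.20

0.20%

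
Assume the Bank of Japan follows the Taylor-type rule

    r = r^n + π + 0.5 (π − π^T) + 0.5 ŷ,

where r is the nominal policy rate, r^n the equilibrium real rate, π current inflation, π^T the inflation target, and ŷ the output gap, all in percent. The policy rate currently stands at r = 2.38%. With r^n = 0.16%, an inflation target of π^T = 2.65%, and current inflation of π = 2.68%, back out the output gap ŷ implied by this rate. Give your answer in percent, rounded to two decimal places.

0.5 ŷ = 2.38 − 0.16 − 2.68 − 0.5 × (2.68 − 2.65) = -0.475
ŷ = -0.475 / 0.5 = -0.95

-0.95%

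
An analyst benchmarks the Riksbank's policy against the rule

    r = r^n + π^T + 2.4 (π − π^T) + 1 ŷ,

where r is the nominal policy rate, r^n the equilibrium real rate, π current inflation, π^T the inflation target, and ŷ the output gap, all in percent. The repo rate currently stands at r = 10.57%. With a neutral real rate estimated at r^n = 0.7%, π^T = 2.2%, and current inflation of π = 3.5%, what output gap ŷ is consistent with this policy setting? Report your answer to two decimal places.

4.55%

1 ŷ = 10.57 − 0.7 − 2.2 − 2.4 × (3.5 − 2.2) = 4.55
ŷ = 4.55 / 1 = 4.55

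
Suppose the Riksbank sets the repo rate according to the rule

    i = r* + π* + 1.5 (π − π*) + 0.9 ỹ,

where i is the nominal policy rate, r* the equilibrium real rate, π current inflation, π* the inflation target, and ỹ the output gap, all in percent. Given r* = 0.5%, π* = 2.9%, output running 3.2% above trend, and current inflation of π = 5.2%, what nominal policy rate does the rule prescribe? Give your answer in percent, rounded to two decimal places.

9.73%

Output 3.2% above potential → ỹ = 3.2.
i = 0.5 + 2.9 + 1.5 × (5.2 − 2.9) + 0.9 × 3.2
   = 0.5 + 2.9 + 3.45 + 2.88 = 9.73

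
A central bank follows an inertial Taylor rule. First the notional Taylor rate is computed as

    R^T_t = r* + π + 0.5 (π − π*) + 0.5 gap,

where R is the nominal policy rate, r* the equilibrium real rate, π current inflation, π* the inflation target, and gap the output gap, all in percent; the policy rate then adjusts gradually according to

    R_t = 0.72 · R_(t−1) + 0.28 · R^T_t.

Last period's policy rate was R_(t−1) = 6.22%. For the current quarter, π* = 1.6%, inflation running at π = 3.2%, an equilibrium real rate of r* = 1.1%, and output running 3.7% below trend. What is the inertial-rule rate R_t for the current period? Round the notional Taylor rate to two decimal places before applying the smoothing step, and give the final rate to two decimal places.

Output 3.7% below potential → gap = -3.7.
R^T_t = 1.1 + 3.2 + 0.5 × (3.2 − 1.6) + 0.5 × (-3.7)
   = 1.1 + 3.2 + 0.8 − 1.85 = 3.25
R_t = 0.72 × 6.22 + 0.28 × 3.25 = 4.4784 + 0.91 = 5.39

5.39%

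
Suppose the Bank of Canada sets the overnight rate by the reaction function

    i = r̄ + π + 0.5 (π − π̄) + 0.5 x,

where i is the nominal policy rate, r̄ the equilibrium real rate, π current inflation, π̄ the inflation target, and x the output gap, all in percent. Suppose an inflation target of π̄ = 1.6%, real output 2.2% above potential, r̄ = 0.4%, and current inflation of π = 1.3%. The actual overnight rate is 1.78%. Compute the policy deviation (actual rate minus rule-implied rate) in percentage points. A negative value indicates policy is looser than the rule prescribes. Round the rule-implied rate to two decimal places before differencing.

-0.87 pp

Output 2.2% above potential → x = 2.2.
i = 0.4 + 1.3 + 0.5 × (1.3 − 1.6) + 0.5 × 2.2
   = 0.4 + 1.3 − 0.15 + 1.1 = 2.65
Deviation = 1.78 − 2.65 = -0.87 pp.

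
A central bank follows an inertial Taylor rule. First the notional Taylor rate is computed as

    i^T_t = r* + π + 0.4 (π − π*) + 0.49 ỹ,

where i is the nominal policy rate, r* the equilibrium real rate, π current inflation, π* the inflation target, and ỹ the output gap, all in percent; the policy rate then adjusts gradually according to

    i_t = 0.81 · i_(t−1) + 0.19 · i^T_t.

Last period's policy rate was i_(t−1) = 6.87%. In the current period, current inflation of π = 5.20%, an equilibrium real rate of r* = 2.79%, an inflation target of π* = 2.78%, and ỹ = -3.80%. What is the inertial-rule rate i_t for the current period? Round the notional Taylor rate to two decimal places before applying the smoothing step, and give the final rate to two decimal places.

i^T_t = 2.79 + 5.20 + 0.4 × (5.20 − 2.78) + 0.49 × (-3.80)
   = 2.79 + 5.2 + 0.968 − 1.862 = 7.10
i_t = 0.81 × 6.87 + 0.19 × 7.10 = 5.5647 + 1.349 = 6.91

6.91%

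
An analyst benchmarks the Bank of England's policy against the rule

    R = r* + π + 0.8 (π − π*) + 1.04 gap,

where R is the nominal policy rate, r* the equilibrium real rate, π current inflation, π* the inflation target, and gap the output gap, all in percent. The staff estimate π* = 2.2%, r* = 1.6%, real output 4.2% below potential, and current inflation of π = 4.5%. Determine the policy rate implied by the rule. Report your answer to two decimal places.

3.57%

Output 4.2% below potential → gap = -4.2.
R = 1.6 + 4.5 + 0.8 × (4.5 − 2.2) + 1.04 × (-4.2)
   = 1.6 + 4.5 + 1.84 − 4.368 = 3.57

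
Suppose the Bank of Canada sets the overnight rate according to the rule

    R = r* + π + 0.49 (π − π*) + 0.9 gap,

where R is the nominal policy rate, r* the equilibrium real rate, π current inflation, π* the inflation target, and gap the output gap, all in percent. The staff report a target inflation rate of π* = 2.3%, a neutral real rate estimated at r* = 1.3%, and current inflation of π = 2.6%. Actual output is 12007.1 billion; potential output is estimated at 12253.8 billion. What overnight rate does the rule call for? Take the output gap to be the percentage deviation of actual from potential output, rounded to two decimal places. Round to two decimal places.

2.24%

Output gap = 100 × (12007.1 − 12253.8) / 12253.8 = -2.01%.
R = 1.30 + 2.60 + 0.49 × (2.60 − 2.30) + 0.9 × (-2.01)
   = 1.30 + 2.6 + 0.147 − 1.809 = 2.24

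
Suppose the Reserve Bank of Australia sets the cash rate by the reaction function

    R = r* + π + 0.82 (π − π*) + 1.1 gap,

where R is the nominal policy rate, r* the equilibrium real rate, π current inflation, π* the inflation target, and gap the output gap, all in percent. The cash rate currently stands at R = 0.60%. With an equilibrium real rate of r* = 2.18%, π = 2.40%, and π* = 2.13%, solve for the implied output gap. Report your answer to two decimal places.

1.1 gap = 0.60 − 2.18 − 2.40 − 0.82 × (2.40 − 2.13) = -4.2014
gap = -4.2014 / 1.1 = -3.82

-3.82%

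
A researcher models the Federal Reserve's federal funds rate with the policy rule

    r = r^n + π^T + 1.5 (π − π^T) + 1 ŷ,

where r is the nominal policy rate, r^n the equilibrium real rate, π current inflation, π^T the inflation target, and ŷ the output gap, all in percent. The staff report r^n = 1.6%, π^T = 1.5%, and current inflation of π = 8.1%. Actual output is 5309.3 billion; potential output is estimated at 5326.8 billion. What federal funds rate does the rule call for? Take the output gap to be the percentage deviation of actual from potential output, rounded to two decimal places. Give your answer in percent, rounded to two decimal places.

Output gap = 100 × (5309.3 − 5326.8) / 5326.8 = -0.33%.
r = 1.60 + 1.50 + 1.5 × (8.10 − 1.50) + 1 × (-0.33)
   = 1.60 + 1.5 + 9.9 − 0.33 = 12.67

12.67%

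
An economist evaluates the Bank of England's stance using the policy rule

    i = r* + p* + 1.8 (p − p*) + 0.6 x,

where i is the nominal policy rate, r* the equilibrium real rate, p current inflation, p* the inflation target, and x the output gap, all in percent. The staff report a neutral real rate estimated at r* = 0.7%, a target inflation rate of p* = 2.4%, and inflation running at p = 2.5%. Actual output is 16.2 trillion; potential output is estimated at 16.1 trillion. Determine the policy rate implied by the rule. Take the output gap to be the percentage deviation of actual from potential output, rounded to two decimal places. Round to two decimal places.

Output gap = 100 × (16.2 − 16.1) / 16.1 = 0.62%.
i = 0.70 + 2.40 + 1.8 × (2.50 − 2.40) + 0.6 × 0.62
   = 0.70 + 2.4 + 0.18 + 0.372 = 3.65

3.65%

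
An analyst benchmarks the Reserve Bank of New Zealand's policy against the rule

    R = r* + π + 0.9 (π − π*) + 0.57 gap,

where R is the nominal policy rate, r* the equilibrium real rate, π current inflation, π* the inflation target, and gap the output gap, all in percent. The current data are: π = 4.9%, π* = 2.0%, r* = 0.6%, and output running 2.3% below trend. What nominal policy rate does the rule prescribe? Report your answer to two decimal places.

6.80%

Output 2.3% below potential → gap = -2.3.
R = 0.6 + 4.9 + 0.9 × (4.9 − 2.0) + 0.57 × (-2.3)
   = 0.6 + 4.9 + 2.61 − 1.311 = 6.80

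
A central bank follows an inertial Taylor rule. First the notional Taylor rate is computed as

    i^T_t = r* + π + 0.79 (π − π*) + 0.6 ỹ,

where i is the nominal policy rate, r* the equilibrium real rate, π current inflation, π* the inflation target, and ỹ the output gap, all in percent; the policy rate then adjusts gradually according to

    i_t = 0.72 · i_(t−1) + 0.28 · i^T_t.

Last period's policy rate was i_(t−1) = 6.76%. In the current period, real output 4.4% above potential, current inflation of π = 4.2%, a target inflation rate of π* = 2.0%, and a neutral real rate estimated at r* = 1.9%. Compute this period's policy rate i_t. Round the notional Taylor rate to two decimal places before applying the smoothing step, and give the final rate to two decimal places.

7.80%

Output 4.4% above potential → ỹ = 4.4.
i^T_t = 1.9 + 4.2 + 0.79 × (4.2 − 2.0) + 0.6 × 4.4
   = 1.9 + 4.2 + 1.738 + 2.64 = 10.48
i_t = 0.72 × 6.76 + 0.28 × 10.48 = 4.8672 + 2.9344 = 7.80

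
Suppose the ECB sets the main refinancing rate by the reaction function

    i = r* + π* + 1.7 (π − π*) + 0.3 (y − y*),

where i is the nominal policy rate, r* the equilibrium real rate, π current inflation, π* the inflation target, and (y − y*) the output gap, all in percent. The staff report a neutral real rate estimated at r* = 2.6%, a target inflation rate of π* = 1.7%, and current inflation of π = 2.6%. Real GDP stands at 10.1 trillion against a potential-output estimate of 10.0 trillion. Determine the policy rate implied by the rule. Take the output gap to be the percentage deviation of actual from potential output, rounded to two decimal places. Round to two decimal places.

Output gap = 100 × (10.1 − 10.0) / 10.0 = 1.00%.
i = 2.60 + 1.70 + 1.7 × (2.60 − 1.70) + 0.3 × 1.00
   = 2.60 + 1.7 + 1.53 + 0.3 = 6.13

6.13%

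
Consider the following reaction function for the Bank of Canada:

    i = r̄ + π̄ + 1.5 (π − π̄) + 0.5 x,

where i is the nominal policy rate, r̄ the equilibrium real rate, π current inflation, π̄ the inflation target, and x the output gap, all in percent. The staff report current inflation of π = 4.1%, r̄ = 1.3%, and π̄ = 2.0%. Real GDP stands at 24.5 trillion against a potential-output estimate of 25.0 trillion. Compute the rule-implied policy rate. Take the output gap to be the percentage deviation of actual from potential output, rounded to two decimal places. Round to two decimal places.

Output gap = 100 × (24.5 − 25.0) / 25.0 = -2.00%.
i = 1.30 + 2.00 + 1.5 × (4.10 − 2.00) + 0.5 × (-2.00)
   = 1.30 + 2 + 3.15 − 1 = 5.45

5.45%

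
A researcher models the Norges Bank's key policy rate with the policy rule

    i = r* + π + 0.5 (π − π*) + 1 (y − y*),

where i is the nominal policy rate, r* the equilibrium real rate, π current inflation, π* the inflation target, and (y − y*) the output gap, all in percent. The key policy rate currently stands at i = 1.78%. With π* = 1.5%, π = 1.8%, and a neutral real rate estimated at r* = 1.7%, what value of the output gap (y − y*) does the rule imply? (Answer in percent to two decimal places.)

1 (y − y*) = 1.78 − 1.7 − 1.8 − 0.5 × (1.8 − 1.5) = -1.87
(y − y*) = -1.87 / 1 = -1.87

-1.87%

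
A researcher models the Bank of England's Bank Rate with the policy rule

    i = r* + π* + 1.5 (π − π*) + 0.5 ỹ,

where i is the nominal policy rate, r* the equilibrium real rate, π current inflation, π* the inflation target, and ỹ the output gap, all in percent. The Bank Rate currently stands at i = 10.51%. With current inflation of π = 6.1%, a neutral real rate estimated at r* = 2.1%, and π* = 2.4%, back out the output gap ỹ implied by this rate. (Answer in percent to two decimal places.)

0.92%

0.5 ỹ = 10.51 − 2.1 − 2.4 − 1.5 × (6.1 − 2.4) = 0.46
ỹ = 0.46 / 0.5 = 0.92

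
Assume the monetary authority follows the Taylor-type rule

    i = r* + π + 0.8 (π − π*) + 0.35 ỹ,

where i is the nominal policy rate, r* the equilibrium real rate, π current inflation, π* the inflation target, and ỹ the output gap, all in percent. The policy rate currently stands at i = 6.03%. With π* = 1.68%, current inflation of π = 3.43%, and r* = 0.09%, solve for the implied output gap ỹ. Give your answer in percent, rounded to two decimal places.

3.17%

0.35 ỹ = 6.03 − 0.09 − 3.43 − 0.8 × (3.43 − 1.68) = 1.11
ỹ = 1.11 / 0.35 = 3.17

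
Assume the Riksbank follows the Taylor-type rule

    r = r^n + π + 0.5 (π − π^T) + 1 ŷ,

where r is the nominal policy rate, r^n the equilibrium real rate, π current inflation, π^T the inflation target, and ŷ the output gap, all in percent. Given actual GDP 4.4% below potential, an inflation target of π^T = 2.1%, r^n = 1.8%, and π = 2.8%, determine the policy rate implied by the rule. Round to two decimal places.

Output 4.4% below potential → ŷ = -4.4.
r = 1.8 + 2.8 + 0.5 × (2.8 − 2.1) + 1 × (-4.4)
   = 1.8 + 2.8 + 0.35 − 4.4 = 0.55

0.55%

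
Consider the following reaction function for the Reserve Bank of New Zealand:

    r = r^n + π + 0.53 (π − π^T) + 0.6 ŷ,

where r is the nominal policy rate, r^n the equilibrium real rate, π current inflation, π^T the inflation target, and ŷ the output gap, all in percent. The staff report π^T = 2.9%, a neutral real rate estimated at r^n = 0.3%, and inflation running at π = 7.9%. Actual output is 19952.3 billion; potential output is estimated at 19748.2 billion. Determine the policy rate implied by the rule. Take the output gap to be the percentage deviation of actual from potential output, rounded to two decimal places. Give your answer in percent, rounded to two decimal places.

Output gap = 100 × (19952.3 − 19748.2) / 19748.2 = 1.03%.
r = 0.30 + 7.90 + 0.53 × (7.90 − 2.90) + 0.6 × 1.03
   = 0.30 + 7.9 + 2.65 + 0.618 = 11.47

11.47%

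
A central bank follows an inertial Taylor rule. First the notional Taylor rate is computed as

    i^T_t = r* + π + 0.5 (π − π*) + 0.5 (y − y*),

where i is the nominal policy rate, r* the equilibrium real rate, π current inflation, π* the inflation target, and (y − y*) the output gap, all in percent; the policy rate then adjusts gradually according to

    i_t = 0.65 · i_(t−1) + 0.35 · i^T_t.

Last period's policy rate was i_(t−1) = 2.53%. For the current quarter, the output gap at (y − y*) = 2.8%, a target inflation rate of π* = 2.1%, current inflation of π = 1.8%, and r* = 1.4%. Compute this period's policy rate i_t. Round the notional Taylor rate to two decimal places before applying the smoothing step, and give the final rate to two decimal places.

3.20%

i^T_t = 1.4 + 1.8 + 0.5 × (1.8 − 2.1) + 0.5 × 2.8
   = 1.4 + 1.8 − 0.15 + 1.4 = 4.45
i_t = 0.65 × 2.53 + 0.35 × 4.45 = 1.6445 + 1.5575 = 3.20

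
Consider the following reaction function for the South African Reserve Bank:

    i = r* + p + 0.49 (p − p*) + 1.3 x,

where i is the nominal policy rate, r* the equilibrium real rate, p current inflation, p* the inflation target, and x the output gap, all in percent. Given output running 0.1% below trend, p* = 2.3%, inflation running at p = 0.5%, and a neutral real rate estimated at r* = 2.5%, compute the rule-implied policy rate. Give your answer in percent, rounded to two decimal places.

Output 0.1% below potential → x = -0.1.
i = 2.5 + 0.5 + 0.49 × (0.5 − 2.3) + 1.3 × (-0.1)
   = 2.5 + 0.5 − 0.882 − 0.13 = 1.99

1.99%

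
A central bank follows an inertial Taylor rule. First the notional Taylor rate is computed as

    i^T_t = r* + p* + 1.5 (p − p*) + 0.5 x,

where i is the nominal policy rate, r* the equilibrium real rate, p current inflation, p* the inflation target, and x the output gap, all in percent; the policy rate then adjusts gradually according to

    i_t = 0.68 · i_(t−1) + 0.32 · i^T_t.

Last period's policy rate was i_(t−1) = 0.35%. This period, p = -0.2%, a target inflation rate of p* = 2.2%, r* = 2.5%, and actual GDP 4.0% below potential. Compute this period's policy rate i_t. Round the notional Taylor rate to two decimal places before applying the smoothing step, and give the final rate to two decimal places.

-0.05%

Output 4.0% below potential → x = -4.0.
i^T_t = 2.5 + 2.2 + 1.5 × (-0.2 − 2.2) + 0.5 × (-4.0)
   = 2.5 + 2.2 − 3.6 − 2 = -0.90
i_t = 0.68 × 0.35 + 0.32 × (-0.90) = 0.238 − 0.288 = -0.05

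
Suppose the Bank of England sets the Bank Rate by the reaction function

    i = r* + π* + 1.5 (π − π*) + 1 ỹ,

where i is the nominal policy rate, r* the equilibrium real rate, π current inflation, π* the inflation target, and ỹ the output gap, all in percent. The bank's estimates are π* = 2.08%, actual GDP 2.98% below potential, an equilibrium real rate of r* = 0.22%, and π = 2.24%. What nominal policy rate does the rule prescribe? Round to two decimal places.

Output 2.98% below potential → ỹ = -2.98.
i = 0.22 + 2.08 + 1.5 × (2.24 − 2.08) + 1 × (-2.98)
   = 0.22 + 2.08 + 0.24 − 2.98 = -0.44

-0.44%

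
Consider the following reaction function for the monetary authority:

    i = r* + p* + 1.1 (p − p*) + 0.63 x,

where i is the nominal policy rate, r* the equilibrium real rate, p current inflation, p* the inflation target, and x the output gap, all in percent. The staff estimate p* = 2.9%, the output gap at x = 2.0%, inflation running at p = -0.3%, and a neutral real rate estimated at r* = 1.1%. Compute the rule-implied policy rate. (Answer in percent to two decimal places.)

1.74%

i = 1.1 + 2.9 + 1.1 × (-0.3 − 2.9) + 0.63 × 2.0
   = 1.1 + 2.9 − 3.52 + 1.26 = 1.74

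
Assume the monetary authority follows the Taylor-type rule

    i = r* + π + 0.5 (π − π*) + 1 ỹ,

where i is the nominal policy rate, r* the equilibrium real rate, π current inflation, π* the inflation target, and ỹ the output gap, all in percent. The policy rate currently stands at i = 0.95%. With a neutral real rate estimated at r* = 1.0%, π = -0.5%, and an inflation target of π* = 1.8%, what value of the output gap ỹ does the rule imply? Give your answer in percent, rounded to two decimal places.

1.60%

1 ỹ = 0.95 − 1.0 − (-0.5) − 0.5 × ((-0.5) − 1.8) = 1.6
ỹ = 1.6 / 1 = 1.60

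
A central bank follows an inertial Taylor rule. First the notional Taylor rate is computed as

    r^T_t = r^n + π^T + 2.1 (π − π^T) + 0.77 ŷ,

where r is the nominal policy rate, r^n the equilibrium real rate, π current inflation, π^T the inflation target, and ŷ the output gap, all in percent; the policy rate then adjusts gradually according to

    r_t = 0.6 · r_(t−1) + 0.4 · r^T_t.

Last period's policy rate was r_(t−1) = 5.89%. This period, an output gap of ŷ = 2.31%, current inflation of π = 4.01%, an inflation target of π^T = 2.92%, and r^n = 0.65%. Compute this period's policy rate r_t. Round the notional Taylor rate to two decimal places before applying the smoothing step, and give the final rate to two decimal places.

6.59%

r^T_t = 0.65 + 2.92 + 2.1 × (4.01 − 2.92) + 0.77 × 2.31
   = 0.65 + 2.92 + 2.289 + 1.7787 = 7.64
r_t = 0.6 × 5.89 + 0.4 × 7.64 = 3.534 + 3.056 = 6.59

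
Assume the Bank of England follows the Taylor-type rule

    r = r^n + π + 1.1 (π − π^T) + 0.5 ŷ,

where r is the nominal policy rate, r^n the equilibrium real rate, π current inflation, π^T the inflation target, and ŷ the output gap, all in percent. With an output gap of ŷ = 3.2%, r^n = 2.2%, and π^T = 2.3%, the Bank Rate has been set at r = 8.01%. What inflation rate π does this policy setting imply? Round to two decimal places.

Collecting π: r = r^n + (1 + 1.1) π − 1.1 π^T + 0.5 ŷ
2.1 π = 8.01 − 2.2 + 1.1 × 2.3 − 0.5 × 3.2 = 6.74
π = 6.74 / 2.1 = 3.21

3.21%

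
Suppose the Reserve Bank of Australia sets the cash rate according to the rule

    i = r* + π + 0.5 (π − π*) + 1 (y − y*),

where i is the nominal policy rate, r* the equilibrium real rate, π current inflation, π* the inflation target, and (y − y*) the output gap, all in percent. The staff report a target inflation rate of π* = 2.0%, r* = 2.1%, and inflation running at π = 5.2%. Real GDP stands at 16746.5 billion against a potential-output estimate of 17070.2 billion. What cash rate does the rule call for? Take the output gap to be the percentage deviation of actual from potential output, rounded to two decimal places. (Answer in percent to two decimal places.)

7.00%

Output gap = 100 × (16746.5 − 17070.2) / 17070.2 = -1.90%.
i = 2.10 + 5.20 + 0.5 × (5.20 − 2.00) + 1 × (-1.90)
   = 2.10 + 5.2 + 1.6 − 1.9 = 7.00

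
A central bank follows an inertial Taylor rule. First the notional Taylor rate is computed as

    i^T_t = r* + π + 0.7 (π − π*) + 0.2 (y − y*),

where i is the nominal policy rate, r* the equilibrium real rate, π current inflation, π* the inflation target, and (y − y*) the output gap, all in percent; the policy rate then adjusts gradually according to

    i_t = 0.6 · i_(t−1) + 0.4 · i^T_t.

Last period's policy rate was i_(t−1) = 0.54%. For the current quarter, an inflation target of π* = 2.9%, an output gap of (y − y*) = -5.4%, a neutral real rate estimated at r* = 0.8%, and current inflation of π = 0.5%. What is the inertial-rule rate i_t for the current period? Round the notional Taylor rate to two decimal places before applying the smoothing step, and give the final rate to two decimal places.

i^T_t = 0.8 + 0.5 + 0.7 × (0.5 − 2.9) + 0.2 × (-5.4)
   = 0.8 + 0.5 − 1.68 − 1.08 = -1.46
i_t = 0.6 × 0.54 + 0.4 × (-1.46) = 0.324 − 0.584 = -0.26

-0.26%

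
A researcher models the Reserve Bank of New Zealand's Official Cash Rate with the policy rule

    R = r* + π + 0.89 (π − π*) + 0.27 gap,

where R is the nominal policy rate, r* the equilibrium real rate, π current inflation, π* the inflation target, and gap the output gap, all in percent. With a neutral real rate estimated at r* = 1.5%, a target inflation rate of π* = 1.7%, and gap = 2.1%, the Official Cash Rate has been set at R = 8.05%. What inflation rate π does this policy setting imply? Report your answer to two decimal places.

3.97%

Collecting π: R = r* + (1 + 0.89) π − 0.89 π* + 0.27 gap
1.89 π = 8.05 − 1.5 + 0.89 × 1.7 − 0.27 × 2.1 = 7.496
π = 7.496 / 1.89 = 3.97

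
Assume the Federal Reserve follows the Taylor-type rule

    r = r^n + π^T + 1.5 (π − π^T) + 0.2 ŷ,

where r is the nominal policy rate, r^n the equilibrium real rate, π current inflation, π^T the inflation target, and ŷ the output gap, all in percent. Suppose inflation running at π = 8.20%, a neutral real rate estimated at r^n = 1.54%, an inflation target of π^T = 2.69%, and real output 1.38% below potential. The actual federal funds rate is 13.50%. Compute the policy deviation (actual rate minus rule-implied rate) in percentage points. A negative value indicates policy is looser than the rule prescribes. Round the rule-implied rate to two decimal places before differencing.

1.28 pp

Output 1.38% below potential → ŷ = -1.38.
r = 1.54 + 2.69 + 1.5 × (8.20 − 2.69) + 0.2 × (-1.38)
   = 1.54 + 2.69 + 8.265 − 0.276 = 12.22
Deviation = 13.50 − 12.22 = 1.28 pp.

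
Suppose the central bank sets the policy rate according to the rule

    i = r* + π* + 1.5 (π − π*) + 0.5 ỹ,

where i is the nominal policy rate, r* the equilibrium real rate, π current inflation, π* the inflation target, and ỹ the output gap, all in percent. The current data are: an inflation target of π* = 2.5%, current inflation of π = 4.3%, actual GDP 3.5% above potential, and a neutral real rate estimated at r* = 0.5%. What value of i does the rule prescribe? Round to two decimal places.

7.45%

Output 3.5% above potential → ỹ = 3.5.
i = 0.5 + 2.5 + 1.5 × (4.3 − 2.5) + 0.5 × 3.5
   = 0.5 + 2.5 + 2.7 + 1.75 = 7.45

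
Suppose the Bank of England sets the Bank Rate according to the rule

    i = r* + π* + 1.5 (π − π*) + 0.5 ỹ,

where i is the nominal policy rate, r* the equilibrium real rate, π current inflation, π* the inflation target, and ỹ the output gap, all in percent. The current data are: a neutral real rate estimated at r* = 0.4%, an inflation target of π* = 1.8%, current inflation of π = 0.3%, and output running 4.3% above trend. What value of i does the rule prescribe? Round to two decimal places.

2.10%

Output 4.3% above potential → ỹ = 4.3.
i = 0.4 + 1.8 + 1.5 × (0.3 − 1.8) + 0.5 × 4.3
   = 0.4 + 1.8 − 2.25 + 2.15 = 2.10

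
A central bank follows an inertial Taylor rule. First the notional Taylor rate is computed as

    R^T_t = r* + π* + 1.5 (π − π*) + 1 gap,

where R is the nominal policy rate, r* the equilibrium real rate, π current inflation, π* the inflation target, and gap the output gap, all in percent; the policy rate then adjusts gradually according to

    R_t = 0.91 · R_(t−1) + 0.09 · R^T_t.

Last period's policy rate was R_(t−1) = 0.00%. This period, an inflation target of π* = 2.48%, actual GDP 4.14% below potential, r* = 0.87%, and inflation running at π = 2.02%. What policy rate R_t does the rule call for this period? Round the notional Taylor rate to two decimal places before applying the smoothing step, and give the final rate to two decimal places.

-0.13%

Output 4.14% below potential → gap = -4.14.
R^T_t = 0.87 + 2.48 + 1.5 × (2.02 − 2.48) + 1 × (-4.14)
   = 0.87 + 2.48 − 0.69 − 4.14 = -1.48
R_t = 0.91 × 0.00 + 0.09 × (-1.48) = 0 − 0.1332 = -0.13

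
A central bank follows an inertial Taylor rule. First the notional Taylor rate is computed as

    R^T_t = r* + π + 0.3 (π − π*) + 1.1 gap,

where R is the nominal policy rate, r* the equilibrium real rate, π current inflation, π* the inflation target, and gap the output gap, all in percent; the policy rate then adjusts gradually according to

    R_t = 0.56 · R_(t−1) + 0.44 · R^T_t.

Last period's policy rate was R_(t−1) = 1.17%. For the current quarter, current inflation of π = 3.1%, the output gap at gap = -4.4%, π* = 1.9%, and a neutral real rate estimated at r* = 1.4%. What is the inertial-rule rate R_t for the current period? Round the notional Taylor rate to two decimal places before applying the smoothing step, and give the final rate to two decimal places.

0.66%

R^T_t = 1.4 + 3.1 + 0.3 × (3.1 − 1.9) + 1.1 × (-4.4)
   = 1.4 + 3.1 + 0.36 − 4.84 = 0.02
R_t = 0.56 × 1.17 + 0.44 × 0.02 = 0.6552 + 0.0088 = 0.66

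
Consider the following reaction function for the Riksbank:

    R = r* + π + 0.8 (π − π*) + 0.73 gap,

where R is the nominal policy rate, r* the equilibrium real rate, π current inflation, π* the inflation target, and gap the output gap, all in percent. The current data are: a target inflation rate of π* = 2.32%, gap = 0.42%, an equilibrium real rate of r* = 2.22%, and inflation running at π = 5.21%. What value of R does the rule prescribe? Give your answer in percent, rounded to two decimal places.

R = 2.22 + 5.21 + 0.8 × (5.21 − 2.32) + 0.73 × 0.42
   = 2.22 + 5.21 + 2.312 + 0.3066 = 10.05

10.05%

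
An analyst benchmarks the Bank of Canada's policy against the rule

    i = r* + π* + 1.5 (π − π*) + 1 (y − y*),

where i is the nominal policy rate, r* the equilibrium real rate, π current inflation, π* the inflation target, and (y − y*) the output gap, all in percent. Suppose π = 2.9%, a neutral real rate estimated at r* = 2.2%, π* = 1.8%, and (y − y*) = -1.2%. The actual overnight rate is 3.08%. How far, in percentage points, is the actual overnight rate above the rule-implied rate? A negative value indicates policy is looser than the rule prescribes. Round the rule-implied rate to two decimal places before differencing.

-1.37 pp

i = 2.2 + 1.8 + 1.5 × (2.9 − 1.8) + 1 × (-1.2)
   = 2.2 + 1.8 + 1.65 − 1.2 = 4.45
Deviation = 3.08 − 4.45 = -1.37 pp.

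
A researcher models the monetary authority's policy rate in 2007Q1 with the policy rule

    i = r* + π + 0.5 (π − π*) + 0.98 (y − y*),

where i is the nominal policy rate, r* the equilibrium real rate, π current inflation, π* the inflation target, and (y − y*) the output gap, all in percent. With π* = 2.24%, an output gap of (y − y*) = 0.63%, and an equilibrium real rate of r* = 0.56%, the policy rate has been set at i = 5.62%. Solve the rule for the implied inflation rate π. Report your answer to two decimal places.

Collecting π: i = r* + (1 + 0.5) π − 0.5 π* + 0.98 (y − y*)
1.5 π = 5.62 − 0.56 + 0.5 × 2.24 − 0.98 × 0.63 = 5.5626
π = 5.5626 / 1.5 = 3.71

3.71%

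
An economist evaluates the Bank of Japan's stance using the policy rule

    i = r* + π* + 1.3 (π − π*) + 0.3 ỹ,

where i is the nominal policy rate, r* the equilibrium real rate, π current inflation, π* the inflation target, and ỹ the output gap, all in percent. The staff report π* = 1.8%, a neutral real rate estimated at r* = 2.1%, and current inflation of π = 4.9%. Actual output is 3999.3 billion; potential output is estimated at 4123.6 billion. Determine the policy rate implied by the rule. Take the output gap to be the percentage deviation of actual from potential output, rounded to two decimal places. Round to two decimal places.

7.03%

Output gap = 100 × (3999.3 − 4123.6) / 4123.6 = -3.01%.
i = 2.10 + 1.80 + 1.3 × (4.90 − 1.80) + 0.3 × (-3.01)
   = 2.10 + 1.8 + 4.03 − 0.903 = 7.03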